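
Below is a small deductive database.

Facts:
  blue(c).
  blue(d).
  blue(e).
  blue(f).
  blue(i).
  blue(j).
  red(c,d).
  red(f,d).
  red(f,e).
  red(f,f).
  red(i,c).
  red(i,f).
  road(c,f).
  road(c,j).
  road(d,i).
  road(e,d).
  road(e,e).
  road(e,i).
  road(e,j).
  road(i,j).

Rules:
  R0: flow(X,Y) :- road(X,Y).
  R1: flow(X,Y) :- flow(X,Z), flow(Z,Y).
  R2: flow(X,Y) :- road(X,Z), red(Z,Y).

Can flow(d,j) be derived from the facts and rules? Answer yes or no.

yes

round 1: derive flow(c,f) via R0 from road(c,f)
round 1: derive flow(c,j) via R0 from road(c,j)
round 1: derive flow(d,i) via R0 from road(d,i)
round 1: derive flow(e,d) via R0 from road(e,d)
round 1: derive flow(e,e) via R0 from road(e,e)
round 1: derive flow(e,i) via R0 from road(e,i)
round 1: derive flow(e,j) via R0 from road(e,j)
round 1: derive flow(i,j) via R0 from road(i,j)
round 1: derive flow(c,d) via R2 from road(c,f), red(f,d)
round 1: derive flow(c,e) via R2 from road(c,f), red(f,e)
round 1: derive flow(d,c) via R2 from road(d,i), red(i,c)
round 1: derive flow(d,f) via R2 from road(d,i), red(i,f)
round 1: derive flow(e,c) via R2 from road(e,i), red(i,c)
round 1: derive flow(e,f) via R2 from road(e,i), red(i,f)
round 2: derive flow(c,c) via R1 from flow(c,d), flow(d,c)
round 2: derive flow(c,i) via R1 from flow(c,d), flow(d,i)
round 2: derive flow(d,d) via R1 from flow(d,c), flow(c,d)
round 2: derive flow(d,e) via R1 from flow(d,c), flow(c,e)
round 2: derive flow(d,j) via R1 from flow(d,c), flow(c,j)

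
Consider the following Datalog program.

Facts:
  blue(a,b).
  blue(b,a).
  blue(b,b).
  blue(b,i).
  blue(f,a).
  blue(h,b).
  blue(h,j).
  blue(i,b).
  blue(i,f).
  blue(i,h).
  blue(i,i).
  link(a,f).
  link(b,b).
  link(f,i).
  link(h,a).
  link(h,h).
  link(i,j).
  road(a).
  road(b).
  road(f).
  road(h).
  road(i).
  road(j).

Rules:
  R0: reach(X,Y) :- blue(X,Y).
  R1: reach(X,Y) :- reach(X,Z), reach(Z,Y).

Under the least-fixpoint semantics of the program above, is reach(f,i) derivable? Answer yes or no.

round 1: derive reach(a,b) via R0 from blue(a,b)
round 1: derive reach(b,a) via R0 from blue(b,a)
round 1: derive reach(b,b) via R0 from blue(b,b)
round 1: derive reach(b,i) via R0 from blue(b,i)
round 1: derive reach(f,a) via R0 from blue(f,a)
round 1: derive reach(h,b) via R0 from blue(h,b)
round 1: derive reach(h,j) via R0 from blue(h,j)
round 1: derive reach(i,b) via R0 from blue(i,b)
round 1: derive reach(i,f) via R0 from blue(i,f)
round 1: derive reach(i,h) via R0 from blue(i,h)
round 1: derive reach(i,i) via R0 from blue(i,i)
round 2: derive reach(a,a) via R1 from reach(a,b), reach(b,a)
round 2: derive reach(a,i) via R1 from reach(a,b), reach(b,i)
round 2: derive reach(b,f) via R1 from reach(b,i), reach(i,f)
round 2: derive reach(b,h) via R1 from reach(b,i), reach(i,h)
round 2: derive reach(f,b) via R1 from reach(f,a), reach(a,b)
round 2: derive reach(h,a) via R1 from reach(h,b), reach(b,a)
round 2: derive reach(h,i) via R1 from reach(h,b), reach(b,i)
round 2: derive reach(i,a) via R1 from reach(i,b), reach(b,a)
round 2: derive reach(i,j) via R1 from reach(i,h), reach(h,j)
round 3: derive reach(a,f) via R1 from reach(a,b), reach(b,f)
round 3: derive reach(a,h) via R1 from reach(a,b), reach(b,h)
round 3: derive reach(a,j) via R1 from reach(a,i), reach(i,j)
round 3: derive reach(b,j) via R1 from reach(b,h), reach(h,j)
round 3: derive reach(f,f) via R1 from reach(f,b), reach(b,f)
round 3: derive reach(f,h) via R1 from reach(f,b), reach(b,h)
round 3: derive reach(f,i) via R1 from reach(f,a), reach(a,i)
round 3: derive reach(h,f) via R1 from reach(h,b), reach(b,f)
round 3: derive reach(h,h) via R1 from reach(h,b), reach(b,h)
round 4: derive reach(f,j) via R1 from reach(f,a), reach(a,j)

yes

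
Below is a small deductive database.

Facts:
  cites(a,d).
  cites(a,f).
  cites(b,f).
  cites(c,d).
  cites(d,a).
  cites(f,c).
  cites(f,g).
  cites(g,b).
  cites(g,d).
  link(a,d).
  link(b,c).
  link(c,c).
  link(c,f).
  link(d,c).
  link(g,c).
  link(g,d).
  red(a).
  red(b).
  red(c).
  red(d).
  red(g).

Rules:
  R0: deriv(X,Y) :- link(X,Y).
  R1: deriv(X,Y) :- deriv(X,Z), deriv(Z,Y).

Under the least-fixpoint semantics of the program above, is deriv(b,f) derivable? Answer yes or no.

yes

round 1: derive deriv(a,d) via R0 from link(a,d)
round 1: derive deriv(b,c) via R0 from link(b,c)
round 1: derive deriv(c,c) via R0 from link(c,c)
round 1: derive deriv(c,f) via R0 from link(c,f)
round 1: derive deriv(d,c) via R0 from link(d,c)
round 1: derive deriv(g,c) via R0 from link(g,c)
round 1: derive deriv(g,d) via R0 from link(g,d)
round 2: derive deriv(a,c) via R1 from deriv(a,d), deriv(d,c)
round 2: derive deriv(b,f) via R1 from deriv(b,c), deriv(c,f)
round 2: derive deriv(d,f) via R1 from deriv(d,c), deriv(c,f)
round 2: derive deriv(g,f) via R1 from deriv(g,c), deriv(c,f)
round 3: derive deriv(a,f) via R1 from deriv(a,c), deriv(c,f)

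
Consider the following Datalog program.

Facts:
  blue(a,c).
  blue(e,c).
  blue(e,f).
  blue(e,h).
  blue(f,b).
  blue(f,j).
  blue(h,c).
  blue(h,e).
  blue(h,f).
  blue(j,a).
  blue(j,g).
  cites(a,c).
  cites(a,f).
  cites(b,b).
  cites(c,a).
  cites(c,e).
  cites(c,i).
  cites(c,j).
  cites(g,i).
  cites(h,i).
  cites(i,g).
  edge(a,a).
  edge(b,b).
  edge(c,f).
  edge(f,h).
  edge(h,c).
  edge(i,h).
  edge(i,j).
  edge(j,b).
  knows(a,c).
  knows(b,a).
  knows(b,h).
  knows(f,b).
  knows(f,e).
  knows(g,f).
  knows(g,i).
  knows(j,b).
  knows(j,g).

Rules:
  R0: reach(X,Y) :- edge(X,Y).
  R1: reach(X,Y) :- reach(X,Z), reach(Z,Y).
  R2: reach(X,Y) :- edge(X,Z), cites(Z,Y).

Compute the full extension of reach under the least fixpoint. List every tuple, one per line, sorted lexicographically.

round 1: derive reach(a,a) via R0 from edge(a,a)
round 1: derive reach(b,b) via R0 from edge(b,b)
round 1: derive reach(c,f) via R0 from edge(c,f)
round 1: derive reach(f,h) via R0 from edge(f,h)
round 1: derive reach(h,c) via R0 from edge(h,c)
round 1: derive reach(i,h) via R0 from edge(i,h)
round 1: derive reach(i,j) via R0 from edge(i,j)
round 1: derive reach(j,b) via R0 from edge(j,b)
round 1: derive reach(a,c) via R2 from edge(a,a), cites(a,c)
round 1: derive reach(a,f) via R2 from edge(a,a), cites(a,f)
round 1: derive reach(f,i) via R2 from edge(f,h), cites(h,i)
round 1: derive reach(h,a) via R2 from edge(h,c), cites(c,a)
round 1: derive reach(h,e) via R2 from edge(h,c), cites(c,e)
round 1: derive reach(h,i) via R2 from edge(h,c), cites(c,i)
round 1: derive reach(h,j) via R2 from edge(h,c), cites(c,j)
round 1: derive reach(i,i) via R2 from edge(i,h), cites(h,i)
round 2: derive reach(a,h) via R1 from reach(a,f), reach(f,h)
round 2: derive reach(a,i) via R1 from reach(a,f), reach(f,i)
round 2: derive reach(c,h) via R1 from reach(c,f), reach(f,h)
round 2: derive reach(c,i) via R1 from reach(c,f), reach(f,i)
round 2: derive reach(f,a) via R1 from reach(f,h), reach(h,a)
round 2: derive reach(f,c) via R1 from reach(f,h), reach(h,c)
round 2: derive reach(f,e) via R1 from reach(f,h), reach(h,e)
round 2: derive reach(f,j) via R1 from reach(f,h), reach(h,j)
round 2: derive reach(h,b) via R1 from reach(h,j), reach(j,b)
round 2: derive reach(h,f) via R1 from reach(h,a), reach(a,f)
round 2: derive reach(h,h) via R1 from reach(h,i), reach(i,h)
round 2: derive reach(i,a) via R1 from reach(i,h), reach(h,a)
round 2: derive reach(i,b) via R1 from reach(i,j), reach(j,b)
round 2: derive reach(i,c) via R1 from reach(i,h), reach(h,c)
round 2: derive reach(i,e) via R1 from reach(i,h), reach(h,e)
round 3: derive reach(a,b) via R1 from reach(a,h), reach(h,b)
round 3: derive reach(a,e) via R1 from reach(a,f), reach(f,e)
round 3: derive reach(a,j) via R1 from reach(a,f), reach(f,j)
round 3: derive reach(c,a) via R1 from reach(c,f), reach(f,a)
round 3: derive reach(c,b) via R1 from reach(c,h), reach(h,b)
round 3: derive reach(c,c) via R1 from reach(c,f), reach(f,c)
round 3: derive reach(c,e) via R1 from reach(c,f), reach(f,e)
round 3: derive reach(c,j) via R1 from reach(c,f), reach(f,j)
round 3: derive reach(f,b) via R1 from reach(f,h), reach(h,b)
round 3: derive reach(f,f) via R1 from reach(f,a), reach(a,f)
round 3: derive reach(i,f) via R1 from reach(i,a), reach(a,f)

reach(a,a)
reach(a,b)
reach(a,c)
reach(a,e)
reach(a,f)
reach(a,h)
reach(a,i)
reach(a,j)
reach(b,b)
reach(c,a)
reach(c,b)
reach(c,c)
reach(c,e)
reach(c,f)
reach(c,h)
reach(c,i)
reach(c,j)
reach(f,a)
reach(f,b)
reach(f,c)
reach(f,e)
reach(f,f)
reach(f,h)
reach(f,i)
reach(f,j)
reach(h,a)
reach(h,b)
reach(h,c)
reach(h,e)
reach(h,f)
reach(h,h)
reach(h,i)
reach(h,j)
reach(i,a)
reach(i,b)
reach(i,c)
reach(i,e)
reach(i,f)
reach(i,h)
reach(i,i)
reach(i,j)
reach(j,b)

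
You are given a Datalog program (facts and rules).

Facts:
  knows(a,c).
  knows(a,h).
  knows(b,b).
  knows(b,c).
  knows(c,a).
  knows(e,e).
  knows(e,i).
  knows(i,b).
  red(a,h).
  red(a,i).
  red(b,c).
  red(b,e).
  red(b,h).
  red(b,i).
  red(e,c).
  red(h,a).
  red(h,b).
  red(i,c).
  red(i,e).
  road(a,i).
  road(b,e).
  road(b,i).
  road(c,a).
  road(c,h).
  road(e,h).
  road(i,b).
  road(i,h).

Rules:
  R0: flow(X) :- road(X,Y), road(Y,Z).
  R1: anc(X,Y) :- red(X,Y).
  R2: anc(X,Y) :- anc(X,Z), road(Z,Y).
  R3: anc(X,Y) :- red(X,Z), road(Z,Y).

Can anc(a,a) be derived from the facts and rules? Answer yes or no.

no

round 1: derive anc(a,h) via R1 from red(a,h)
round 1: derive anc(a,i) via R1 from red(a,i)
round 1: derive anc(b,c) via R1 from red(b,c)
round 1: derive anc(b,e) via R1 from red(b,e)
round 1: derive anc(b,h) via R1 from red(b,h)
round 1: derive anc(b,i) via R1 from red(b,i)
round 1: derive anc(e,c) via R1 from red(e,c)
round 1: derive anc(h,a) via R1 from red(h,a)
round 1: derive anc(h,b) via R1 from red(h,b)
round 1: derive anc(i,c) via R1 from red(i,c)
round 1: derive anc(i,e) via R1 from red(i,e)
round 1: derive anc(a,b) via R3 from red(a,i), road(i,b)
round 1: derive anc(b,a) via R3 from red(b,c), road(c,a)
round 1: derive anc(b,b) via R3 from red(b,i), road(i,b)
round 1: derive anc(e,a) via R3 from red(e,c), road(c,a)
round 1: derive anc(e,h) via R3 from red(e,c), road(c,h)
round 1: derive anc(h,e) via R3 from red(h,b), road(b,e)
round 1: derive anc(h,i) via R3 from red(h,a), road(a,i)
round 1: derive anc(i,a) via R3 from red(i,c), road(c,a)
round 1: derive anc(i,h) via R3 from red(i,c), road(c,h)
round 2: derive anc(a,e) via R2 from anc(a,b), road(b,e)
round 2: derive anc(e,i) via R2 from anc(e,a), road(a,i)
round 2: derive anc(h,h) via R2 from anc(h,e), road(e,h)
round 2: derive anc(i,i) via R2 from anc(i,a), road(a,i)
round 3: derive anc(e,b) via R2 from anc(e,i), road(i,b)
round 3: derive anc(i,b) via R2 from anc(i,i), road(i,b)
round 4: derive anc(e,e) via R2 from anc(e,b), road(b,e)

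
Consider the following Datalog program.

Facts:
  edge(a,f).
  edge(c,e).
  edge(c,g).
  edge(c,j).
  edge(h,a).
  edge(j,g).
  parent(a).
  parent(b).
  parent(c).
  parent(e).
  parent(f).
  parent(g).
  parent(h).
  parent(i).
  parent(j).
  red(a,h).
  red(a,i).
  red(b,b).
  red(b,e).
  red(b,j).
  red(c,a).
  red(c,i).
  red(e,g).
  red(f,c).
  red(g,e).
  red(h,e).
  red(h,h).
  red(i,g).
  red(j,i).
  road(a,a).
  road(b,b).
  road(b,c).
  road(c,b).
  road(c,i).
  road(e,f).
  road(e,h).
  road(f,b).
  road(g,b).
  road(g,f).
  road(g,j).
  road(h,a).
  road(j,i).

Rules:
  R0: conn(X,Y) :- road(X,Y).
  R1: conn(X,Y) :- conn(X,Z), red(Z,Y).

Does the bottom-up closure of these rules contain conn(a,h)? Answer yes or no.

yes

round 1: derive conn(a,a) via R0 from road(a,a)
round 1: derive conn(b,b) via R0 from road(b,b)
round 1: derive conn(b,c) via R0 from road(b,c)
round 1: derive conn(c,b) via R0 from road(c,b)
round 1: derive conn(c,i) via R0 from road(c,i)
round 1: derive conn(e,f) via R0 from road(e,f)
round 1: derive conn(e,h) via R0 from road(e,h)
round 1: derive conn(f,b) via R0 from road(f,b)
round 1: derive conn(g,b) via R0 from road(g,b)
round 1: derive conn(g,f) via R0 from road(g,f)
round 1: derive conn(g,j) via R0 from road(g,j)
round 1: derive conn(h,a) via R0 from road(h,a)
round 1: derive conn(j,i) via R0 from road(j,i)
round 2: derive conn(a,h) via R1 from conn(a,a), red(a,h)
round 2: derive conn(a,i) via R1 from conn(a,a), red(a,i)
round 2: derive conn(b,a) via R1 from conn(b,c), red(c,a)
round 2: derive conn(b,e) via R1 from conn(b,b), red(b,e)
round 2: derive conn(b,i) via R1 from conn(b,c), red(c,i)
round 2: derive conn(b,j) via R1 from conn(b,b), red(b,j)
round 2: derive conn(c,e) via R1 from conn(c,b), red(b,e)
round 2: derive conn(c,g) via R1 from conn(c,i), red(i,g)
round 2: derive conn(c,j) via R1 from conn(c,b), red(b,j)
round 2: derive conn(e,c) via R1 from conn(e,f), red(f,c)
round 2: derive conn(e,e) via R1 from conn(e,h), red(h,e)
round 2: derive conn(f,e) via R1 from conn(f,b), red(b,e)
round 2: derive conn(f,j) via R1 from conn(f,b), red(b,j)
round 2: derive conn(g,c) via R1 from conn(g,f), red(f,c)
round 2: derive conn(g,e) via R1 from conn(g,b), red(b,e)
round 2: derive conn(g,i) via R1 from conn(g,j), red(j,i)
round 2: derive conn(h,h) via R1 from conn(h,a), red(a,h)
round 2: derive conn(h,i) via R1 from conn(h,a), red(a,i)
round 2: derive conn(j,g) via R1 from conn(j,i), red(i,g)
round 3: derive conn(a,e) via R1 from conn(a,h), red(h,e)
round 3: derive conn(a,g) via R1 from conn(a,i), red(i,g)
round 3: derive conn(b,g) via R1 from conn(b,e), red(e,g)
round 3: derive conn(b,h) via R1 from conn(b,a), red(a,h)
round 3: derive conn(e,a) via R1 from conn(e,c), red(c,a)
round 3: derive conn(e,g) via R1 from conn(e,e), red(e,g)
round 3: derive conn(e,i) via R1 from conn(e,c), red(c,i)
round 3: derive conn(f,g) via R1 from conn(f,e), red(e,g)
round 3: derive conn(f,i) via R1 from conn(f,j), red(j,i)
round 3: derive conn(g,a) via R1 from conn(g,c), red(c,a)
round 3: derive conn(g,g) via R1 from conn(g,e), red(e,g)
round 3: derive conn(h,e) via R1 from conn(h,h), red(h,e)
round 3: derive conn(h,g) via R1 from conn(h,i), red(i,g)
round 3: derive conn(j,e) via R1 from conn(j,g), red(g,e)
round 4: derive conn(g,h) via R1 from conn(g,a), red(a,h)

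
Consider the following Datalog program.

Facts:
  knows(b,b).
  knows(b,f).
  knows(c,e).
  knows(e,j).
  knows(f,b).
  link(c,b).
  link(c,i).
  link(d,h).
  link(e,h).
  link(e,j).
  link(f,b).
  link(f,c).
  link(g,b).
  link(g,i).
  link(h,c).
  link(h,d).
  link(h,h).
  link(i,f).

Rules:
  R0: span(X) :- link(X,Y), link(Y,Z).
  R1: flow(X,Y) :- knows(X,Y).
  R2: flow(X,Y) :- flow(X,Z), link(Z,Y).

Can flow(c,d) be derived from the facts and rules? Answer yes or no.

yes

round 1: derive flow(b,b) via R1 from knows(b,b)
round 1: derive flow(b,f) via R1 from knows(b,f)
round 1: derive flow(c,e) via R1 from knows(c,e)
round 1: derive flow(e,j) via R1 from knows(e,j)
round 1: derive flow(f,b) via R1 from knows(f,b)
round 2: derive flow(b,c) via R2 from flow(b,f), link(f,c)
round 2: derive flow(c,h) via R2 from flow(c,e), link(e,h)
round 2: derive flow(c,j) via R2 from flow(c,e), link(e,j)
round 3: derive flow(b,i) via R2 from flow(b,c), link(c,i)
round 3: derive flow(c,c) via R2 from flow(c,h), link(h,c)
round 3: derive flow(c,d) via R2 from flow(c,h), link(h,d)
round 4: derive flow(c,b) via R2 from flow(c,c), link(c,b)
round 4: derive flow(c,i) via R2 from flow(c,c), link(c,i)
round 5: derive flow(c,f) via R2 from flow(c,i), link(i,f)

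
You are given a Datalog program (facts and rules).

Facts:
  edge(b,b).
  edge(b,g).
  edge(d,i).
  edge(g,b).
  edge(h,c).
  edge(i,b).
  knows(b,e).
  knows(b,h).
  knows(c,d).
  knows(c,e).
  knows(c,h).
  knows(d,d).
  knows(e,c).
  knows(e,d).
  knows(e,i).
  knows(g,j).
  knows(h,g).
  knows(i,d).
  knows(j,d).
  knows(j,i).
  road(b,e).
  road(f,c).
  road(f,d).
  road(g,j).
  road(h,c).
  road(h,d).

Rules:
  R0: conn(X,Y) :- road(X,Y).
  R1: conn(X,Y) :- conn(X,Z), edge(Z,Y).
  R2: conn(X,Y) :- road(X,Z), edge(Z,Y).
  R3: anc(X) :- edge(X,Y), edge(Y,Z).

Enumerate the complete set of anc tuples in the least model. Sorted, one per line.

round 1: derive anc(b) via R3 from edge(b,b), edge(b,b)
round 1: derive anc(d) via R3 from edge(d,i), edge(i,b)
round 1: derive anc(g) via R3 from edge(g,b), edge(b,b)
round 1: derive anc(i) via R3 from edge(i,b), edge(b,b)

anc(b)
anc(d)
anc(g)
anc(i)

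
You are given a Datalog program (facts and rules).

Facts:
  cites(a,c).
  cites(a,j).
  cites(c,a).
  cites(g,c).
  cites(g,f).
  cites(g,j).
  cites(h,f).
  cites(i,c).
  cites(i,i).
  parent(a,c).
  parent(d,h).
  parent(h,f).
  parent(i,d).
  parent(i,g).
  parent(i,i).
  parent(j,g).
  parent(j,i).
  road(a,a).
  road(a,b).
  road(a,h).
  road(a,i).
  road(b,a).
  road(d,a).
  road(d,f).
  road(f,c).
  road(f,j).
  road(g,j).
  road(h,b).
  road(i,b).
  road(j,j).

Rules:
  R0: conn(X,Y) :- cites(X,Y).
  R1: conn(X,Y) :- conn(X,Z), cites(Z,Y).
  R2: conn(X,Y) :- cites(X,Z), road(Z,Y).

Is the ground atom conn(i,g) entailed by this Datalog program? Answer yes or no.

round 1: derive conn(a,c) via R0 from cites(a,c)
round 1: derive conn(a,j) via R0 from cites(a,j)
round 1: derive conn(c,a) via R0 from cites(c,a)
round 1: derive conn(g,c) via R0 from cites(g,c)
round 1: derive conn(g,f) via R0 from cites(g,f)
round 1: derive conn(g,j) via R0 from cites(g,j)
round 1: derive conn(h,f) via R0 from cites(h,f)
round 1: derive conn(i,c) via R0 from cites(i,c)
round 1: derive conn(i,i) via R0 from cites(i,i)
round 1: derive conn(c,b) via R2 from cites(c,a), road(a,b)
round 1: derive conn(c,h) via R2 from cites(c,a), road(a,h)
round 1: derive conn(c,i) via R2 from cites(c,a), road(a,i)
round 1: derive conn(h,c) via R2 from cites(h,f), road(f,c)
round 1: derive conn(h,j) via R2 from cites(h,f), road(f,j)
round 1: derive conn(i,b) via R2 from cites(i,i), road(i,b)
round 2: derive conn(a,a) via R1 from conn(a,c), cites(c,a)
round 2: derive conn(c,c) via R1 from conn(c,a), cites(a,c)
round 2: derive conn(c,f) via R1 from conn(c,h), cites(h,f)
round 2: derive conn(c,j) via R1 from conn(c,a), cites(a,j)
round 2: derive conn(g,a) via R1 from conn(g,c), cites(c,a)
round 2: derive conn(h,a) via R1 from conn(h,c), cites(c,a)
round 2: derive conn(i,a) via R1 from conn(i,c), cites(c,a)
round 3: derive conn(i,j) via R1 from conn(i,a), cites(a,j)

no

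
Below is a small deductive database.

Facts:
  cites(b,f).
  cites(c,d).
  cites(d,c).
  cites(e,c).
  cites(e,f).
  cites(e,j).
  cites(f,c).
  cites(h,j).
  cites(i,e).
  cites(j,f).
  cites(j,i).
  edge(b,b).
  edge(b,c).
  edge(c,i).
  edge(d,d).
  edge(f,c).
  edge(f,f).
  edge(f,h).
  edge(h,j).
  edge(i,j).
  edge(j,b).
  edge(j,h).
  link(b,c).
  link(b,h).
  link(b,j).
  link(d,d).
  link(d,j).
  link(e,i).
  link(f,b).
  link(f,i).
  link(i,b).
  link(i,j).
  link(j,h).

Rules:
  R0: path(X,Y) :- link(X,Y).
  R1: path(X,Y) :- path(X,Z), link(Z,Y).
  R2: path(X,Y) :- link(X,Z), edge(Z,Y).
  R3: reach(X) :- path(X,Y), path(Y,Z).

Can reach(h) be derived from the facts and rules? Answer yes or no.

round 1: derive path(b,c) via R0 from link(b,c)
round 1: derive path(b,h) via R0 from link(b,h)
round 1: derive path(b,j) via R0 from link(b,j)
round 1: derive path(d,d) via R0 from link(d,d)
round 1: derive path(d,j) via R0 from link(d,j)
round 1: derive path(e,i) via R0 from link(e,i)
round 1: derive path(f,b) via R0 from link(f,b)
round 1: derive path(f,i) via R0 from link(f,i)
round 1: derive path(i,b) via R0 from link(i,b)
round 1: derive path(i,j) via R0 from link(i,j)
round 1: derive path(j,h) via R0 from link(j,h)
round 1: derive path(b,b) via R2 from link(b,j), edge(j,b)
round 1: derive path(b,i) via R2 from link(b,c), edge(c,i)
round 1: derive path(d,b) via R2 from link(d,j), edge(j,b)
round 1: derive path(d,h) via R2 from link(d,j), edge(j,h)
round 1: derive path(e,j) via R2 from link(e,i), edge(i,j)
round 1: derive path(f,c) via R2 from link(f,b), edge(b,c)
round 1: derive path(f,j) via R2 from link(f,i), edge(i,j)
round 1: derive path(i,c) via R2 from link(i,b), edge(b,c)
round 1: derive path(i,h) via R2 from link(i,j), edge(j,h)
round 1: derive path(j,j) via R2 from link(j,h), edge(h,j)
round 2: derive path(d,c) via R1 from path(d,b), link(b,c)
round 2: derive path(e,b) via R1 from path(e,i), link(i,b)
round 2: derive path(e,h) via R1 from path(e,j), link(j,h)
round 2: derive path(f,h) via R1 from path(f,b), link(b,h)
round 2: derive reach(b) via R3 from path(b,b), path(b,b)
round 2: derive reach(d) via R3 from path(d,b), path(b,b)
round 2: derive reach(e) via R3 from path(e,i), path(i,b)
round 2: derive reach(f) via R3 from path(f,b), path(b,b)
round 2: derive reach(i) via R3 from path(i,b), path(b,b)
round 2: derive reach(j) via R3 from path(j,j), path(j,h)
round 3: derive path(e,c) via R1 from path(e,b), link(b,c)

no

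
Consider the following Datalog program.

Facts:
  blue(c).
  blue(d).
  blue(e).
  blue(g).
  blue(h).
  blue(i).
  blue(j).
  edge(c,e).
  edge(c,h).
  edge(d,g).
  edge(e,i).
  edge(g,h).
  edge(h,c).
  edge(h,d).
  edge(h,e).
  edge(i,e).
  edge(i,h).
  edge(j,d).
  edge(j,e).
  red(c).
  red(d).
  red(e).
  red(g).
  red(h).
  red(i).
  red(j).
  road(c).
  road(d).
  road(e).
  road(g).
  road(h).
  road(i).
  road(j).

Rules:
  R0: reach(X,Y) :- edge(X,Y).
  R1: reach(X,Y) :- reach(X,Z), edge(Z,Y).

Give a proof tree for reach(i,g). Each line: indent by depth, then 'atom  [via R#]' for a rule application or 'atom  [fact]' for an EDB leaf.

round 1: derive reach(c,e) via R0 from edge(c,e)
round 1: derive reach(c,h) via R0 from edge(c,h)
round 1: derive reach(d,g) via R0 from edge(d,g)
round 1: derive reach(e,i) via R0 from edge(e,i)
round 1: derive reach(g,h) via R0 from edge(g,h)
round 1: derive reach(h,c) via R0 from edge(h,c)
round 1: derive reach(h,d) via R0 from edge(h,d)
round 1: derive reach(h,e) via R0 from edge(h,e)
round 1: derive reach(i,e) via R0 from edge(i,e)
round 1: derive reach(i,h) via R0 from edge(i,h)
round 1: derive reach(j,d) via R0 from edge(j,d)
round 1: derive reach(j,e) via R0 from edge(j,e)
round 2: derive reach(c,c) via R1 from reach(c,h), edge(h,c)
round 2: derive reach(c,d) via R1 from reach(c,h), edge(h,d)
round 2: derive reach(c,i) via R1 from reach(c,e), edge(e,i)
round 2: derive reach(d,h) via R1 from reach(d,g), edge(g,h)
round 2: derive reach(e,e) via R1 from reach(e,i), edge(i,e)
round 2: derive reach(e,h) via R1 from reach(e,i), edge(i,h)
round 2: derive reach(g,c) via R1 from reach(g,h), edge(h,c)
round 2: derive reach(g,d) via R1 from reach(g,h), edge(h,d)
round 2: derive reach(g,e) via R1 from reach(g,h), edge(h,e)
round 2: derive reach(h,g) via R1 from reach(h,d), edge(d,g)
round 2: derive reach(h,h) via R1 from reach(h,c), edge(c,h)
round 2: derive reach(h,i) via R1 from reach(h,e), edge(e,i)
round 2: derive reach(i,c) via R1 from reach(i,h), edge(h,c)
round 2: derive reach(i,d) via R1 from reach(i,h), edge(h,d)
round 2: derive reach(i,i) via R1 from reach(i,e), edge(e,i)
round 2: derive reach(j,g) via R1 from reach(j,d), edge(d,g)
round 2: derive reach(j,i) via R1 from reach(j,e), edge(e,i)
round 3: derive reach(c,g) via R1 from reach(c,d), edge(d,g)
round 3: derive reach(d,c) via R1 from reach(d,h), edge(h,c)
round 3: derive reach(d,d) via R1 from reach(d,h), edge(h,d)
round 3: derive reach(d,e) via R1 from reach(d,h), edge(h,e)
round 3: derive reach(e,c) via R1 from reach(e,h), edge(h,c)
round 3: derive reach(e,d) via R1 from reach(e,h), edge(h,d)
round 3: derive reach(g,g) via R1 from reach(g,d), edge(d,g)
round 3: derive reach(g,i) via R1 from reach(g,e), edge(e,i)
round 3: derive reach(i,g) via R1 from reach(i,d), edge(d,g)
round 3: derive reach(j,h) via R1 from reach(j,g), edge(g,h)
round 4: derive reach(d,i) via R1 from reach(d,e), edge(e,i)
round 4: derive reach(e,g) via R1 from reach(e,d), edge(d,g)
round 4: derive reach(j,c) via R1 from reach(j,h), edge(h,c)

reach(i,g)  [via R1]
  reach(i,d)  [via R1]
    reach(i,h)  [via R0]
      edge(i,h)  [fact]
    edge(h,d)  [fact]
  edge(d,g)  [fact]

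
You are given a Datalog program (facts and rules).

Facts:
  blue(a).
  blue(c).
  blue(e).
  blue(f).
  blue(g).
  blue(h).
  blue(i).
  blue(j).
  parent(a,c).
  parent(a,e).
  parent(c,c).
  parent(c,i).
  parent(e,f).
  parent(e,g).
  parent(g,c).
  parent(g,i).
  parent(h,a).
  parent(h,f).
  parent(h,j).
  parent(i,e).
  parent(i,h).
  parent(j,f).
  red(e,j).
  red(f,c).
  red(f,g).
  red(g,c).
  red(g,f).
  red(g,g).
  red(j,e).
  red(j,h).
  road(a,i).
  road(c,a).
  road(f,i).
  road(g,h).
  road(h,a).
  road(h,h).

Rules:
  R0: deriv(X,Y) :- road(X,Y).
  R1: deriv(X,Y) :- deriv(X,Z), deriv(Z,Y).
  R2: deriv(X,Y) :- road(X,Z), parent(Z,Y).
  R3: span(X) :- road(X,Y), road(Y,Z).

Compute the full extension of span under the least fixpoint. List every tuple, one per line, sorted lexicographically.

round 1: derive span(c) via R3 from road(c,a), road(a,i)
round 1: derive span(g) via R3 from road(g,h), road(h,a)
round 1: derive span(h) via R3 from road(h,a), road(a,i)

span(c)
span(g)
span(h)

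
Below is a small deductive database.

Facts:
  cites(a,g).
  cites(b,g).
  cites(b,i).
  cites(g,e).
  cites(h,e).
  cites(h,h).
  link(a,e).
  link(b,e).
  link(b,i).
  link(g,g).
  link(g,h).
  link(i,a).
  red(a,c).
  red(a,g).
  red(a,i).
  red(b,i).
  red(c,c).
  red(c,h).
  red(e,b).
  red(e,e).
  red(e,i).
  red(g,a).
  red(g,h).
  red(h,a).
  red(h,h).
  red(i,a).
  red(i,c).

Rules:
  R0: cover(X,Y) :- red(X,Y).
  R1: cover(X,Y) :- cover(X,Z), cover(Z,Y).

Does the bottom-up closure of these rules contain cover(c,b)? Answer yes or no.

no

round 1: derive cover(a,c) via R0 from red(a,c)
round 1: derive cover(a,g) via R0 from red(a,g)
round 1: derive cover(a,i) via R0 from red(a,i)
round 1: derive cover(b,i) via R0 from red(b,i)
round 1: derive cover(c,c) via R0 from red(c,c)
round 1: derive cover(c,h) via R0 from red(c,h)
round 1: derive cover(e,b) via R0 from red(e,b)
round 1: derive cover(e,e) via R0 from red(e,e)
round 1: derive cover(e,i) via R0 from red(e,i)
round 1: derive cover(g,a) via R0 from red(g,a)
round 1: derive cover(g,h) via R0 from red(g,h)
round 1: derive cover(h,a) via R0 from red(h,a)
round 1: derive cover(h,h) via R0 from red(h,h)
round 1: derive cover(i,a) via R0 from red(i,a)
round 1: derive cover(i,c) via R0 from red(i,c)
round 2: derive cover(a,a) via R1 from cover(a,g), cover(g,a)
round 2: derive cover(a,h) via R1 from cover(a,c), cover(c,h)
round 2: derive cover(b,a) via R1 from cover(b,i), cover(i,a)
round 2: derive cover(b,c) via R1 from cover(b,i), cover(i,c)
round 2: derive cover(c,a) via R1 from cover(c,h), cover(h,a)
round 2: derive cover(e,a) via R1 from cover(e,i), cover(i,a)
round 2: derive cover(e,c) via R1 from cover(e,i), cover(i,c)
round 2: derive cover(g,c) via R1 from cover(g,a), cover(a,c)
round 2: derive cover(g,g) via R1 from cover(g,a), cover(a,g)
round 2: derive cover(g,i) via R1 from cover(g,a), cover(a,i)
round 2: derive cover(h,c) via R1 from cover(h,a), cover(a,c)
round 2: derive cover(h,g) via R1 from cover(h,a), cover(a,g)
round 2: derive cover(h,i) via R1 from cover(h,a), cover(a,i)
round 2: derive cover(i,g) via R1 from cover(i,a), cover(a,g)
round 2: derive cover(i,h) via R1 from cover(i,c), cover(c,h)
round 2: derive cover(i,i) via R1 from cover(i,a), cover(a,i)
round 3: derive cover(b,g) via R1 from cover(b,a), cover(a,g)
round 3: derive cover(b,h) via R1 from cover(b,a), cover(a,h)
round 3: derive cover(c,g) via R1 from cover(c,a), cover(a,g)
round 3: derive cover(c,i) via R1 from cover(c,a), cover(a,i)
round 3: derive cover(e,g) via R1 from cover(e,a), cover(a,g)
round 3: derive cover(e,h) via R1 from cover(e,a), cover(a,h)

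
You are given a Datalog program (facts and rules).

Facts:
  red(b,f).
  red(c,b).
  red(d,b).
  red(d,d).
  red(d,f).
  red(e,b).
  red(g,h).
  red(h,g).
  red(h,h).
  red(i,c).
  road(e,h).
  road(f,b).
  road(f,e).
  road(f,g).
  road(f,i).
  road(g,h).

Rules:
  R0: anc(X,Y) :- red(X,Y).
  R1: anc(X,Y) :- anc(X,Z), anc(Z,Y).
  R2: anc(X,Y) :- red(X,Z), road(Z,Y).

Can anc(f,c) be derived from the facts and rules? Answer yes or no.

round 1: derive anc(b,f) via R0 from red(b,f)
round 1: derive anc(c,b) via R0 from red(c,b)
round 1: derive anc(d,b) via R0 from red(d,b)
round 1: derive anc(d,d) via R0 from red(d,d)
round 1: derive anc(d,f) via R0 from red(d,f)
round 1: derive anc(e,b) via R0 from red(e,b)
round 1: derive anc(g,h) via R0 from red(g,h)
round 1: derive anc(h,g) via R0 from red(h,g)
round 1: derive anc(h,h) via R0 from red(h,h)
round 1: derive anc(i,c) via R0 from red(i,c)
round 1: derive anc(b,b) via R2 from red(b,f), road(f,b)
round 1: derive anc(b,e) via R2 from red(b,f), road(f,e)
round 1: derive anc(b,g) via R2 from red(b,f), road(f,g)
round 1: derive anc(b,i) via R2 from red(b,f), road(f,i)
round 1: derive anc(d,e) via R2 from red(d,f), road(f,e)
round 1: derive anc(d,g) via R2 from red(d,f), road(f,g)
round 1: derive anc(d,i) via R2 from red(d,f), road(f,i)
round 2: derive anc(b,c) via R1 from anc(b,i), anc(i,c)
round 2: derive anc(b,h) via R1 from anc(b,g), anc(g,h)
round 2: derive anc(c,e) via R1 from anc(c,b), anc(b,e)
round 2: derive anc(c,f) via R1 from anc(c,b), anc(b,f)
round 2: derive anc(c,g) via R1 from anc(c,b), anc(b,g)
round 2: derive anc(c,i) via R1 from anc(c,b), anc(b,i)
round 2: derive anc(d,c) via R1 from anc(d,i), anc(i,c)
round 2: derive anc(d,h) via R1 from anc(d,g), anc(g,h)
round 2: derive anc(e,e) via R1 from anc(e,b), anc(b,e)
round 2: derive anc(e,f) via R1 from anc(e,b), anc(b,f)
round 2: derive anc(e,g) via R1 from anc(e,b), anc(b,g)
round 2: derive anc(e,i) via R1 from anc(e,b), anc(b,i)
round 2: derive anc(g,g) via R1 from anc(g,h), anc(h,g)
round 2: derive anc(i,b) via R1 from anc(i,c), anc(c,b)
round 3: derive anc(c,c) via R1 from anc(c,b), anc(b,c)
round 3: derive anc(c,h) via R1 from anc(c,b), anc(b,h)
round 3: derive anc(e,c) via R1 from anc(e,b), anc(b,c)
round 3: derive anc(e,h) via R1 from anc(e,b), anc(b,h)
round 3: derive anc(i,e) via R1 from anc(i,b), anc(b,e)
round 3: derive anc(i,f) via R1 from anc(i,b), anc(b,f)
round 3: derive anc(i,g) via R1 from anc(i,b), anc(b,g)
round 3: derive anc(i,h) via R1 from anc(i,b), anc(b,h)
round 3: derive anc(i,i) via R1 from anc(i,b), anc(b,i)

no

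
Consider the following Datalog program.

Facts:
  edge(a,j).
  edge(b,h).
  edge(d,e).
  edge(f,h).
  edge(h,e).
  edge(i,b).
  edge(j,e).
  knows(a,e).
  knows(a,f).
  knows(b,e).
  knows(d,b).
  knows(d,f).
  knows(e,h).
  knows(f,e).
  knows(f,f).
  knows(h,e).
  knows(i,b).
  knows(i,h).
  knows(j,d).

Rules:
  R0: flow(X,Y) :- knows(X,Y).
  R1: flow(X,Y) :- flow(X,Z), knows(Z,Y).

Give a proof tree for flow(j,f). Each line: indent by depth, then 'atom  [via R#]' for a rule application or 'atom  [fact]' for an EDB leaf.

round 1: derive flow(a,e) via R0 from knows(a,e)
round 1: derive flow(a,f) via R0 from knows(a,f)
round 1: derive flow(b,e) via R0 from knows(b,e)
round 1: derive flow(d,b) via R0 from knows(d,b)
round 1: derive flow(d,f) via R0 from knows(d,f)
round 1: derive flow(e,h) via R0 from knows(e,h)
round 1: derive flow(f,e) via R0 from knows(f,e)
round 1: derive flow(f,f) via R0 from knows(f,f)
round 1: derive flow(h,e) via R0 from knows(h,e)
round 1: derive flow(i,b) via R0 from knows(i,b)
round 1: derive flow(i,h) via R0 from knows(i,h)
round 1: derive flow(j,d) via R0 from knows(j,d)
round 2: derive flow(a,h) via R1 from flow(a,e), knows(e,h)
round 2: derive flow(b,h) via R1 from flow(b,e), knows(e,h)
round 2: derive flow(d,e) via R1 from flow(d,b), knows(b,e)
round 2: derive flow(e,e) via R1 from flow(e,h), knows(h,e)
round 2: derive flow(f,h) via R1 from flow(f,e), knows(e,h)
round 2: derive flow(h,h) via R1 from flow(h,e), knows(e,h)
round 2: derive flow(i,e) via R1 from flow(i,b), knows(b,e)
round 2: derive flow(j,b) via R1 from flow(j,d), knows(d,b)
round 2: derive flow(j,f) via R1 from flow(j,d), knows(d,f)
round 3: derive flow(d,h) via R1 from flow(d,e), knows(e,h)
round 3: derive flow(j,e) via R1 from flow(j,b), knows(b,e)
round 4: derive flow(j,h) via R1 from flow(j,e), knows(e,h)

flow(j,f)  [via R1]
  flow(j,d)  [via R0]
    knows(j,d)  [fact]
  knows(d,f)  [fact]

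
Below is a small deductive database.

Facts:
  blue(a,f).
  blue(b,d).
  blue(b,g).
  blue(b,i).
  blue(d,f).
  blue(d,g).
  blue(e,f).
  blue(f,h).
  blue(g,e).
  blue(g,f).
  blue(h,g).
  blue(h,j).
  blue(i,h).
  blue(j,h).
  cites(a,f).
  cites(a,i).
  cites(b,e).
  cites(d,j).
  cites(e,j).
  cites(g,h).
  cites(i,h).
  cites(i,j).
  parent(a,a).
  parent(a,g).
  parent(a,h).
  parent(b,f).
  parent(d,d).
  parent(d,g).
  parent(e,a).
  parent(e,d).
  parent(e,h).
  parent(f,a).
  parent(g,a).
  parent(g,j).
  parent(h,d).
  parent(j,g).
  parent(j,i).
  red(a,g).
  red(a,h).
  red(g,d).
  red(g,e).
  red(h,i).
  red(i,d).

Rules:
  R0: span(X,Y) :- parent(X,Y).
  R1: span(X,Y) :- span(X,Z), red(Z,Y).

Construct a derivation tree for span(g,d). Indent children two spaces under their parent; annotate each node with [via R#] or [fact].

round 1: derive span(a,a) via R0 from parent(a,a)
round 1: derive span(a,g) via R0 from parent(a,g)
round 1: derive span(a,h) via R0 from parent(a,h)
round 1: derive span(b,f) via R0 from parent(b,f)
round 1: derive span(d,d) via R0 from parent(d,d)
round 1: derive span(d,g) via R0 from parent(d,g)
round 1: derive span(e,a) via R0 from parent(e,a)
round 1: derive span(e,d) via R0 from parent(e,d)
round 1: derive span(e,h) via R0 from parent(e,h)
round 1: derive span(f,a) via R0 from parent(f,a)
round 1: derive span(g,a) via R0 from parent(g,a)
round 1: derive span(g,j) via R0 from parent(g,j)
round 1: derive span(h,d) via R0 from parent(h,d)
round 1: derive span(j,g) via R0 from parent(j,g)
round 1: derive span(j,i) via R0 from parent(j,i)
round 2: derive span(a,d) via R1 from span(a,g), red(g,d)
round 2: derive span(a,e) via R1 from span(a,g), red(g,e)
round 2: derive span(a,i) via R1 from span(a,h), red(h,i)
round 2: derive span(d,e) via R1 from span(d,g), red(g,e)
round 2: derive span(e,g) via R1 from span(e,a), red(a,g)
round 2: derive span(e,i) via R1 from span(e,h), red(h,i)
round 2: derive span(f,g) via R1 from span(f,a), red(a,g)
round 2: derive span(f,h) via R1 from span(f,a), red(a,h)
round 2: derive span(g,g) via R1 from span(g,a), red(a,g)
round 2: derive span(g,h) via R1 from span(g,a), red(a,h)
round 2: derive span(j,d) via R1 from span(j,g), red(g,d)
round 2: derive span(j,e) via R1 from span(j,g), red(g,e)
round 3: derive span(e,e) via R1 from span(e,g), red(g,e)
round 3: derive span(f,d) via R1 from span(f,g), red(g,d)
round 3: derive span(f,e) via R1 from span(f,g), red(g,e)
round 3: derive span(f,i) via R1 from span(f,h), red(h,i)
round 3: derive span(g,d) via R1 from span(g,g), red(g,d)
round 3: derive span(g,e) via R1 from span(g,g), red(g,e)
round 3: derive span(g,i) via R1 from span(g,h), red(h,i)

span(g,d)  [via R1]
  span(g,g)  [via R1]
    span(g,a)  [via R0]
      parent(g,a)  [fact]
    red(a,g)  [fact]
  red(g,d)  [fact]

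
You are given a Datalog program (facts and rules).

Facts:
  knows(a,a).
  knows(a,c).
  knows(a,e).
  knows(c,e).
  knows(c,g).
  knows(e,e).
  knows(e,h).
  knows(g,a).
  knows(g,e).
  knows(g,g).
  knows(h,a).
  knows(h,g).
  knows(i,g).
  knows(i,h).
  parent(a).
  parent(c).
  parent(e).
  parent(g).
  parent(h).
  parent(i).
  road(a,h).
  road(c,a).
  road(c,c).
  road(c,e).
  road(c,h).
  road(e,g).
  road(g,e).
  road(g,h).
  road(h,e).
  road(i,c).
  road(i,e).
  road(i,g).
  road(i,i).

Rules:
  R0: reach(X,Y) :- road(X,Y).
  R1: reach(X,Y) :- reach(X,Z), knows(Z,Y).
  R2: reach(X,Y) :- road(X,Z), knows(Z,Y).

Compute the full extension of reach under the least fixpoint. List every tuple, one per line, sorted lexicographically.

round 1: derive reach(a,h) via R0 from road(a,h)
round 1: derive reach(c,a) via R0 from road(c,a)
round 1: derive reach(c,c) via R0 from road(c,c)
round 1: derive reach(c,e) via R0 from road(c,e)
round 1: derive reach(c,h) via R0 from road(c,h)
round 1: derive reach(e,g) via R0 from road(e,g)
round 1: derive reach(g,e) via R0 from road(g,e)
round 1: derive reach(g,h) via R0 from road(g,h)
round 1: derive reach(h,e) via R0 from road(h,e)
round 1: derive reach(i,c) via R0 from road(i,c)
round 1: derive reach(i,e) via R0 from road(i,e)
round 1: derive reach(i,g) via R0 from road(i,g)
round 1: derive reach(i,i) via R0 from road(i,i)
round 1: derive reach(a,a) via R2 from road(a,h), knows(h,a)
round 1: derive reach(a,g) via R2 from road(a,h), knows(h,g)
round 1: derive reach(c,g) via R2 from road(c,c), knows(c,g)
round 1: derive reach(e,a) via R2 from road(e,g), knows(g,a)
round 1: derive reach(e,e) via R2 from road(e,g), knows(g,e)
round 1: derive reach(g,a) via R2 from road(g,h), knows(h,a)
round 1: derive reach(g,g) via R2 from road(g,h), knows(h,g)
round 1: derive reach(h,h) via R2 from road(h,e), knows(e,h)
round 1: derive reach(i,a) via R2 from road(i,g), knows(g,a)
round 1: derive reach(i,h) via R2 from road(i,e), knows(e,h)
round 2: derive reach(a,c) via R1 from reach(a,a), knows(a,c)
round 2: derive reach(a,e) via R1 from reach(a,a), knows(a,e)
round 2: derive reach(e,c) via R1 from reach(e,a), knows(a,c)
round 2: derive reach(e,h) via R1 from reach(e,e), knows(e,h)
round 2: derive reach(g,c) via R1 from reach(g,a), knows(a,c)
round 2: derive reach(h,a) via R1 from reach(h,h), knows(h,a)
round 2: derive reach(h,g) via R1 from reach(h,h), knows(h,g)
round 3: derive reach(h,c) via R1 from reach(h,a), knows(a,c)

reach(a,a)
reach(a,c)
reach(a,e)
reach(a,g)
reach(a,h)
reach(c,a)
reach(c,c)
reach(c,e)
reach(c,g)
reach(c,h)
reach(e,a)
reach(e,c)
reach(e,e)
reach(e,g)
reach(e,h)
reach(g,a)
reach(g,c)
reach(g,e)
reach(g,g)
reach(g,h)
reach(h,a)
reach(h,c)
reach(h,e)
reach(h,g)
reach(h,h)
reach(i,a)
reach(i,c)
reach(i,e)
reach(i,g)
reach(i,h)
reach(i,i)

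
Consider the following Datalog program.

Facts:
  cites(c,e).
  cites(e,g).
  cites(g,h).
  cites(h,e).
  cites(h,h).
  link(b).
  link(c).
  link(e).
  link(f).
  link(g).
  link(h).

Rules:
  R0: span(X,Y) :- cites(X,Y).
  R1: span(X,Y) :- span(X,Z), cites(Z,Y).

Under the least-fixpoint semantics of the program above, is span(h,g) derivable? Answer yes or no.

yes

round 1: derive span(c,e) via R0 from cites(c,e)
round 1: derive span(e,g) via R0 from cites(e,g)
round 1: derive span(g,h) via R0 from cites(g,h)
round 1: derive span(h,e) via R0 from cites(h,e)
round 1: derive span(h,h) via R0 from cites(h,h)
round 2: derive span(c,g) via R1 from span(c,e), cites(e,g)
round 2: derive span(e,h) via R1 from span(e,g), cites(g,h)
round 2: derive span(g,e) via R1 from span(g,h), cites(h,e)
round 2: derive span(h,g) via R1 from span(h,e), cites(e,g)
round 3: derive span(c,h) via R1 from span(c,g), cites(g,h)
round 3: derive span(e,e) via R1 from span(e,h), cites(h,e)
round 3: derive span(g,g) via R1 from span(g,e), cites(e,g)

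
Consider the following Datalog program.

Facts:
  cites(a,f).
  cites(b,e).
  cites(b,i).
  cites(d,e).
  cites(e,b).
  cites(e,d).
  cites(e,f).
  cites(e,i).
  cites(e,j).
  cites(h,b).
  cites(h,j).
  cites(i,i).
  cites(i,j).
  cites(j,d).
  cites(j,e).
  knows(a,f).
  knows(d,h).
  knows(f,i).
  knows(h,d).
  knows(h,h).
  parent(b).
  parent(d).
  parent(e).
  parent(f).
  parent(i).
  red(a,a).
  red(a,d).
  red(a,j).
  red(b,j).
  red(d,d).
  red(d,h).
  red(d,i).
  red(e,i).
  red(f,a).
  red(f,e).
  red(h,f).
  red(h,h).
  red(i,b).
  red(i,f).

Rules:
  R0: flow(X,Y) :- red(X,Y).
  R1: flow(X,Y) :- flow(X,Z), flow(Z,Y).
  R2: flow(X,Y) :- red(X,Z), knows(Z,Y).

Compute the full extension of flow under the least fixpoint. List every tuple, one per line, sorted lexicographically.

round 1: derive flow(a,a) via R0 from red(a,a)
round 1: derive flow(a,d) via R0 from red(a,d)
round 1: derive flow(a,j) via R0 from red(a,j)
round 1: derive flow(b,j) via R0 from red(b,j)
round 1: derive flow(d,d) via R0 from red(d,d)
round 1: derive flow(d,h) via R0 from red(d,h)
round 1: derive flow(d,i) via R0 from red(d,i)
round 1: derive flow(e,i) via R0 from red(e,i)
round 1: derive flow(f,a) via R0 from red(f,a)
round 1: derive flow(f,e) via R0 from red(f,e)
round 1: derive flow(h,f) via R0 from red(h,f)
round 1: derive flow(h,h) via R0 from red(h,h)
round 1: derive flow(i,b) via R0 from red(i,b)
round 1: derive flow(i,f) via R0 from red(i,f)
round 1: derive flow(a,f) via R2 from red(a,a), knows(a,f)
round 1: derive flow(a,h) via R2 from red(a,d), knows(d,h)
round 1: derive flow(f,f) via R2 from red(f,a), knows(a,f)
round 1: derive flow(h,d) via R2 from red(h,h), knows(h,d)
round 1: derive flow(h,i) via R2 from red(h,f), knows(f,i)
round 1: derive flow(i,i) via R2 from red(i,f), knows(f,i)
round 2: derive flow(a,e) via R1 from flow(a,f), flow(f,e)
round 2: derive flow(a,i) via R1 from flow(a,d), flow(d,i)
round 2: derive flow(d,b) via R1 from flow(d,i), flow(i,b)
round 2: derive flow(d,f) via R1 from flow(d,h), flow(h,f)
round 2: derive flow(e,b) via R1 from flow(e,i), flow(i,b)
round 2: derive flow(e,f) via R1 from flow(e,i), flow(i,f)
round 2: derive flow(f,d) via R1 from flow(f,a), flow(a,d)
round 2: derive flow(f,h) via R1 from flow(f,a), flow(a,h)
round 2: derive flow(f,i) via R1 from flow(f,e), flow(e,i)
round 2: derive flow(f,j) via R1 from flow(f,a), flow(a,j)
round 2: derive flow(h,a) via R1 from flow(h,f), flow(f,a)
round 2: derive flow(h,b) via R1 from flow(h,i), flow(i,b)
round 2: derive flow(h,e) via R1 from flow(h,f), flow(f,e)
round 2: derive flow(i,a) via R1 from flow(i,f), flow(f,a)
round 2: derive flow(i,e) via R1 from flow(i,f), flow(f,e)
round 2: derive flow(i,j) via R1 from flow(i,b), flow(b,j)
round 3: derive flow(a,b) via R1 from flow(a,d), flow(d,b)
round 3: derive flow(d,a) via R1 from flow(d,f), flow(f,a)
round 3: derive flow(d,e) via R1 from flow(d,f), flow(f,e)
round 3: derive flow(d,j) via R1 from flow(d,b), flow(b,j)
round 3: derive flow(e,a) via R1 from flow(e,f), flow(f,a)
round 3: derive flow(e,d) via R1 from flow(e,f), flow(f,d)
round 3: derive flow(e,e) via R1 from flow(e,f), flow(f,e)
round 3: derive flow(e,h) via R1 from flow(e,f), flow(f,h)
round 3: derive flow(e,j) via R1 from flow(e,b), flow(b,j)
round 3: derive flow(f,b) via R1 from flow(f,d), flow(d,b)
round 3: derive flow(h,j) via R1 from flow(h,a), flow(a,j)
round 3: derive flow(i,d) via R1 from flow(i,a), flow(a,d)
round 3: derive flow(i,h) via R1 from flow(i,a), flow(a,h)

flow(a,a)
flow(a,b)
flow(a,d)
flow(a,e)
flow(a,f)
flow(a,h)
flow(a,i)
flow(a,j)
flow(b,j)
flow(d,a)
flow(d,b)
flow(d,d)
flow(d,e)
flow(d,f)
flow(d,h)
flow(d,i)
flow(d,j)
flow(e,a)
flow(e,b)
flow(e,d)
flow(e,e)
flow(e,f)
flow(e,h)
flow(e,i)
flow(e,j)
flow(f,a)
flow(f,b)
flow(f,d)
flow(f,e)
flow(f,f)
flow(f,h)
flow(f,i)
flow(f,j)
flow(h,a)
flow(h,b)
flow(h,d)
flow(h,e)
flow(h,f)
flow(h,h)
flow(h,i)
flow(h,j)
flow(i,a)
flow(i,b)
flow(i,d)
flow(i,e)
flow(i,f)
flow(i,h)
flow(i,i)
flow(i,j)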